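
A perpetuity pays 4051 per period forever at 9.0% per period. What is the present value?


PV = PMT / i
= 4051 / 0.09
= 45011.1111


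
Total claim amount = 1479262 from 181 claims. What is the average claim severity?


severity = total / number
= 1479262 / 181
= 8172.7182


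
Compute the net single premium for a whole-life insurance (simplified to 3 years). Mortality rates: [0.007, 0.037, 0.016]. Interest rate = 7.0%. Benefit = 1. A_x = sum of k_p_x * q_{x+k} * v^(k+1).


v = 0.934579
Year 0: k_p_x=1.0, q=0.007, term=0.006542
Year 1: k_p_x=0.993, q=0.037, term=0.032091
Year 2: k_p_x=0.956259, q=0.016, term=0.012489
A_x = 0.0511


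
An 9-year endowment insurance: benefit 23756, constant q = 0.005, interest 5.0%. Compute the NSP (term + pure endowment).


Term component = 828.9225
Pure endowment = 9_p_x * v^9 * benefit = 0.95589 * 0.644609 * 23756 = 14637.852
NSP = 15466.7745


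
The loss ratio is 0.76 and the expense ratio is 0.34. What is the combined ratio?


Combined ratio = loss ratio + expense ratio
= 0.76 + 0.34
= 1.1


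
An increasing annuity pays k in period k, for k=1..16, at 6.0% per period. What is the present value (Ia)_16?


(Ia)_n = sum_{k=1}^{n} k * v^k, v = 1/(1+i)
v = 0.943396
Sum computed term by term:
(Ia)_16 = 73.5651


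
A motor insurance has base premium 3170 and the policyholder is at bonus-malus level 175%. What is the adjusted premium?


adjusted = base * BM_level / 100
= 3170 * 175 / 100
= 3170 * 1.75
= 5547.5


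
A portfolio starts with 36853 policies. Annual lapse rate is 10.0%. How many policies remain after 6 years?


remaining = initial * (1 - lapse)^years
= 36853 * (1 - 0.1)^6
= 36853 * 0.531441
= 19585.1952


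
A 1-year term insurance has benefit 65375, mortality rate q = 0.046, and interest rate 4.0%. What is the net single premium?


NSP = benefit * q * v
v = 1/(1+i) = 0.961538
NSP = 65375 * 0.046 * 0.961538
= 2891.5865


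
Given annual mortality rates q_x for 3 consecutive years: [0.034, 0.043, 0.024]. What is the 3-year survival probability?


p_k = 1 - q_k for each year
Survival = product of (1 - q_k)
= 0.966 * 0.957 * 0.976
= 0.9023


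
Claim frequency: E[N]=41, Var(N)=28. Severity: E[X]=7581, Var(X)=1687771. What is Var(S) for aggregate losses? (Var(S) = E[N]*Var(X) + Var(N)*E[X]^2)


Var(S) = E[N]*Var(X) + Var(N)*E[X]^2
= 41*1687771 + 28*7581^2
= 69198611 + 1609203708
= 1.6784e+09


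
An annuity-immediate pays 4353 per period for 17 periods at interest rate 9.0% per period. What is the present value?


PV = PMT * (1 - (1+i)^(-n)) / i
= 4353 * (1 - (1+0.09)^(-17)) / 0.09
= 4353 * (1 - 0.231073) / 0.09
= 4353 * 8.543631
= 37190.4274


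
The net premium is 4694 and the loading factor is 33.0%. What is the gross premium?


Gross = net * (1 + loading)
= 4694 * (1 + 0.33)
= 4694 * 1.33
= 6243.02


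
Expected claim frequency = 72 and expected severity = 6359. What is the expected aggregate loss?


E[S] = E[N] * E[X]
= 72 * 6359
= 457848


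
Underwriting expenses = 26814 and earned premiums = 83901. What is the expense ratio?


Expense ratio = expenses / premiums
= 26814 / 83901
= 0.3196


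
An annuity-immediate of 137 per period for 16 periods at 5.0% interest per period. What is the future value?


FV = PMT * ((1+i)^n - 1) / i
= 137 * ((1.05)^16 - 1) / 0.05
= 137 * (2.182875 - 1) / 0.05
= 3241.0764


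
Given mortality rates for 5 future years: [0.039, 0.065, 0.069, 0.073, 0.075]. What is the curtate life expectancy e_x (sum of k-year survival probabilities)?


e_x = sum_{k=1}^{n} k_p_x
k_p_x values:
  1_p_x = 0.961
  2_p_x = 0.898535
  3_p_x = 0.836536
  4_p_x = 0.775469
  5_p_x = 0.717309
e_x = 4.1888


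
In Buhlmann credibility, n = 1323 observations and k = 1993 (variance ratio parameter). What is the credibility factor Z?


Z = n / (n + k)
= 1323 / (1323 + 1993)
= 1323 / 3316
= 0.399


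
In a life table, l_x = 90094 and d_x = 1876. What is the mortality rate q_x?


q_x = d_x / l_x
= 1876 / 90094
= 0.0208


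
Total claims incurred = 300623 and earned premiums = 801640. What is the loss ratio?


Loss ratio = claims / premiums
= 300623 / 801640
= 0.375


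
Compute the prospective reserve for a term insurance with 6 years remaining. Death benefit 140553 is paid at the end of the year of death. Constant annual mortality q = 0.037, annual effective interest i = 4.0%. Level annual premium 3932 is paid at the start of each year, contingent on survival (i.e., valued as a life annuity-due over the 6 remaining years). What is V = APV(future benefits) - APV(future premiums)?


v = 1/(1+i) = 0.961538
APV(future benefits) per unit = sum_{k=0}^{5} k_p_x * q * v^(k+1) = 0.177641
APV(future benefits) = 140553 * 0.177641 = 24967.9492
Life annuity-due factor ä_{x:6} = sum_{k=0}^{5} k_p_x * v^k = 4.993147
APV(future premiums) = 3932 * 4.993147 = 19633.0547
V = 24967.9492 - 19633.0547
= 5334.8945


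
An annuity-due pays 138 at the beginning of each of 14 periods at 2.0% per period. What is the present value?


PV_due = PMT * (1-(1+i)^(-n))/i * (1+i)
PV_immediate = 1670.6623
PV_due = 1670.6623 * 1.02
= 1704.0756


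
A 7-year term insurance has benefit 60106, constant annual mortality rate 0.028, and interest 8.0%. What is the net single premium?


NSP = benefit * sum_{k=0}^{n-1} k_p_x * q * v^(k+1)
With constant q=0.028, v=0.925926
Sum = 0.135256
NSP = 60106 * 0.135256
= 8129.7187


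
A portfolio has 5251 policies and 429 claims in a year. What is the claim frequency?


frequency = claims / policies
= 429 / 5251
= 0.0817


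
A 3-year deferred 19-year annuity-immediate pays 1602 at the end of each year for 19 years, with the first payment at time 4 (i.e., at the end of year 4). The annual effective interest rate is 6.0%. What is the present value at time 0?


PV at time 3 of the 19-year annuity-immediate:
a_n = 1602 * (1-(1+0.06)^(-19))/0.06 = 17875.3026
Discount back 3 years to time 0:
PV = 17875.3026 * (1+0.06)^(-3)
= 17875.3026 * 0.839619
= 15008.4488


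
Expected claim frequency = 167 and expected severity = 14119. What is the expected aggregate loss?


E[S] = E[N] * E[X]
= 167 * 14119
= 2.3579e+06


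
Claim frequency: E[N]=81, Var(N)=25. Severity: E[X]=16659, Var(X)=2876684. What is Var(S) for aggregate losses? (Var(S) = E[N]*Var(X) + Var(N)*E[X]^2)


Var(S) = E[N]*Var(X) + Var(N)*E[X]^2
= 81*2876684 + 25*16659^2
= 233011404 + 6938057025
= 7.1711e+09


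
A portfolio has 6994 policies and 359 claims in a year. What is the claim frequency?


frequency = claims / policies
= 359 / 6994
= 0.0513


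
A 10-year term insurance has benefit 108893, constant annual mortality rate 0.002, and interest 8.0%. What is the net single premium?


NSP = benefit * sum_{k=0}^{n-1} k_p_x * q * v^(k+1)
With constant q=0.002, v=0.925926
Sum = 0.013317
NSP = 108893 * 0.013317
= 1450.1027


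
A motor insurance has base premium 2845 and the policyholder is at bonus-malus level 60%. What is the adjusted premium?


adjusted = base * BM_level / 100
= 2845 * 60 / 100
= 2845 * 0.6
= 1707.0


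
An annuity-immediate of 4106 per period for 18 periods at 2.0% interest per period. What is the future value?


FV = PMT * ((1+i)^n - 1) / i
= 4106 * ((1.02)^18 - 1) / 0.02
= 4106 * (1.428246 - 1) / 0.02
= 87918.9546


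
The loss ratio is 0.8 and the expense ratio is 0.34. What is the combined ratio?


Combined ratio = loss ratio + expense ratio
= 0.8 + 0.34
= 1.14


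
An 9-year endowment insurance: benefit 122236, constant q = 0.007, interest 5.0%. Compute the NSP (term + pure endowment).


Term component = 5927.7579
Pure endowment = 9_p_x * v^9 * benefit = 0.938735 * 0.644609 * 122236 = 73967.1141
NSP = 79894.872


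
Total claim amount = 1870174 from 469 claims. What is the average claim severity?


severity = total / number
= 1870174 / 469
= 3987.5778


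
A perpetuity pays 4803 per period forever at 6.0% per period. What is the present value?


PV = PMT / i
= 4803 / 0.06
= 80050.0


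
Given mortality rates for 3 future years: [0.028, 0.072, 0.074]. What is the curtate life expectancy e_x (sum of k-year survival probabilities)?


e_x = sum_{k=1}^{n} k_p_x
k_p_x values:
  1_p_x = 0.972
  2_p_x = 0.902016
  3_p_x = 0.835267
e_x = 2.7093


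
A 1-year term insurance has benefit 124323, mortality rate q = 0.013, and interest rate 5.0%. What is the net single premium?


NSP = benefit * q * v
v = 1/(1+i) = 0.952381
NSP = 124323 * 0.013 * 0.952381
= 1539.2371


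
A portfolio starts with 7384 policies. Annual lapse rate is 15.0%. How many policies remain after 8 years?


remaining = initial * (1 - lapse)^years
= 7384 * (1 - 0.15)^8
= 7384 * 0.272491
= 2012.07


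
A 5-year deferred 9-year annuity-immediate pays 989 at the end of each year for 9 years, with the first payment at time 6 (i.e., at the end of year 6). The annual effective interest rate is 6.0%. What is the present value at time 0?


PV at time 5 of the 9-year annuity-immediate:
a_n = 989 * (1-(1+0.06)^(-9))/0.06 = 6726.8737
Discount back 5 years to time 0:
PV = 6726.8737 * (1+0.06)^(-5)
= 6726.8737 * 0.747258
= 5026.7113


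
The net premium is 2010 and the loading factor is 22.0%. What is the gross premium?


Gross = net * (1 + loading)
= 2010 * (1 + 0.22)
= 2010 * 1.22
= 2452.2


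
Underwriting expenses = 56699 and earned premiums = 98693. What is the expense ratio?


Expense ratio = expenses / premiums
= 56699 / 98693
= 0.5745


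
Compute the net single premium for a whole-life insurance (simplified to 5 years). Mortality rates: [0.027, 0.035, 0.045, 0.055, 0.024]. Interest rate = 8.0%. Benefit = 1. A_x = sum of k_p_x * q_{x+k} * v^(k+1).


v = 0.925926
Year 0: k_p_x=1.0, q=0.027, term=0.025
Year 1: k_p_x=0.973, q=0.035, term=0.029197
Year 2: k_p_x=0.938945, q=0.045, term=0.033541
Year 3: k_p_x=0.896692, q=0.055, term=0.03625
Year 4: k_p_x=0.847374, q=0.024, term=0.013841
A_x = 0.1378


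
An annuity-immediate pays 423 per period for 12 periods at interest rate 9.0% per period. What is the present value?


PV = PMT * (1 - (1+i)^(-n)) / i
= 423 * (1 - (1+0.09)^(-12)) / 0.09
= 423 * (1 - 0.355535) / 0.09
= 423 * 7.160725
= 3028.9868


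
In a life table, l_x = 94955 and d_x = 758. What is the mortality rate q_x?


q_x = d_x / l_x
= 758 / 94955
= 0.008


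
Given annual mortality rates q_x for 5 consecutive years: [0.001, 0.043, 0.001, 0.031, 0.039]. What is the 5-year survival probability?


p_k = 1 - q_k for each year
Survival = product of (1 - q_k)
= 0.999 * 0.957 * 0.999 * 0.969 * 0.961
= 0.8894


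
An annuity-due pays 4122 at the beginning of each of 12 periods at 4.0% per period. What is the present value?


PV_due = PMT * (1-(1+i)^(-n))/i * (1+i)
PV_immediate = 38685.274
PV_due = 38685.274 * 1.04
= 40232.685


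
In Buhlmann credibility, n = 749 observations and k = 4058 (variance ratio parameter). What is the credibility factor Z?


Z = n / (n + k)
= 749 / (749 + 4058)
= 749 / 4807
= 0.1558


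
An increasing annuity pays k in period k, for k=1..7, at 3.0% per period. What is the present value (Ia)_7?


(Ia)_n = sum_{k=1}^{n} k * v^k, v = 1/(1+i)
v = 0.970874
Sum computed term by term:
(Ia)_7 = 24.185


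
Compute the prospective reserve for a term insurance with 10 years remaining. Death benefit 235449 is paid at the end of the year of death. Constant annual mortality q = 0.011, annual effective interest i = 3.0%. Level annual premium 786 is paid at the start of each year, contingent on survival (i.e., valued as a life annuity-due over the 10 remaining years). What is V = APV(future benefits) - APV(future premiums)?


v = 1/(1+i) = 0.970874
APV(future benefits) per unit = sum_{k=0}^{9} k_p_x * q * v^(k+1) = 0.089562
APV(future benefits) = 235449 * 0.089562 = 21087.2463
Life annuity-due factor ä_{x:10} = sum_{k=0}^{9} k_p_x * v^k = 8.386245
APV(future premiums) = 786 * 8.386245 = 6591.5888
V = 21087.2463 - 6591.5888
= 14495.6575


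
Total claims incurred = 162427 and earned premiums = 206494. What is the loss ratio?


Loss ratio = claims / premiums
= 162427 / 206494
= 0.7866


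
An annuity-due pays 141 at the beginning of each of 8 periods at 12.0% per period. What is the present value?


PV_due = PMT * (1-(1+i)^(-n))/i * (1+i)
PV_immediate = 700.4372
PV_due = 700.4372 * 1.12
= 784.4897


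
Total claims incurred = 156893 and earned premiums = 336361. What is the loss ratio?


Loss ratio = claims / premiums
= 156893 / 336361
= 0.4664


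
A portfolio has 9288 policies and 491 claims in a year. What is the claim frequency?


frequency = claims / policies
= 491 / 9288
= 0.0529


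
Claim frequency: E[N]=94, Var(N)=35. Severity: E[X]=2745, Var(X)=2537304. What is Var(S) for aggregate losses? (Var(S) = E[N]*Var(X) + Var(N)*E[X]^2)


Var(S) = E[N]*Var(X) + Var(N)*E[X]^2
= 94*2537304 + 35*2745^2
= 238506576 + 263725875
= 5.0223e+08


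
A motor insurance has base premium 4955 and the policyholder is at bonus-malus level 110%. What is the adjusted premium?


adjusted = base * BM_level / 100
= 4955 * 110 / 100
= 4955 * 1.1
= 5450.5


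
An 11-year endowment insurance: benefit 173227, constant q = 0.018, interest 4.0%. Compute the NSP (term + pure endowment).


Term component = 25163.1526
Pure endowment = 11_p_x * v^11 * benefit = 0.818892 * 0.649581 * 173227 = 92145.7306
NSP = 117308.8831


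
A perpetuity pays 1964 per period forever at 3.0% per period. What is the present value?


PV = PMT / i
= 1964 / 0.03
= 65466.6667


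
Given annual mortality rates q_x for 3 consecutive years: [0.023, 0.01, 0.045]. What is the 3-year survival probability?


p_k = 1 - q_k for each year
Survival = product of (1 - q_k)
= 0.977 * 0.99 * 0.955
= 0.9237


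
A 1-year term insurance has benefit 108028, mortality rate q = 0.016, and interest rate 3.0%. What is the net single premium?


NSP = benefit * q * v
v = 1/(1+i) = 0.970874
NSP = 108028 * 0.016 * 0.970874
= 1678.1049


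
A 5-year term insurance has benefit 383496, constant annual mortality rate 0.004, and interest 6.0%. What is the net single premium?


NSP = benefit * sum_{k=0}^{n-1} k_p_x * q * v^(k+1)
With constant q=0.004, v=0.943396
Sum = 0.016723
NSP = 383496 * 0.016723
= 6413.2014


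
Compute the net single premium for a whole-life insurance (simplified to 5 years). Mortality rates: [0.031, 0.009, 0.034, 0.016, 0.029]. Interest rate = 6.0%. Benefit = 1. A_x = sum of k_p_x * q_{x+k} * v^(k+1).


v = 0.943396
Year 0: k_p_x=1.0, q=0.031, term=0.029245
Year 1: k_p_x=0.969, q=0.009, term=0.007762
Year 2: k_p_x=0.960279, q=0.034, term=0.027413
Year 3: k_p_x=0.92763, q=0.016, term=0.011756
Year 4: k_p_x=0.912787, q=0.029, term=0.019781
A_x = 0.096


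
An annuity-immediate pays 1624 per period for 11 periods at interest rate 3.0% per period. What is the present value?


PV = PMT * (1 - (1+i)^(-n)) / i
= 1624 * (1 - (1+0.03)^(-11)) / 0.03
= 1624 * (1 - 0.722421) / 0.03
= 1624 * 9.252624
= 15026.2616


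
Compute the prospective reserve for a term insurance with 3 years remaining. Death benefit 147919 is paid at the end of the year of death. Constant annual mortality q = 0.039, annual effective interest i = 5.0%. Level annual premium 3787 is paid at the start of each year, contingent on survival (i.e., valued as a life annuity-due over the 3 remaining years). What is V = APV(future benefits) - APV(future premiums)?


v = 1/(1+i) = 0.952381
APV(future benefits) per unit = sum_{k=0}^{2} k_p_x * q * v^(k+1) = 0.102251
APV(future benefits) = 147919 * 0.102251 = 15124.796
Life annuity-due factor ä_{x:3} = sum_{k=0}^{2} k_p_x * v^k = 2.752899
APV(future premiums) = 3787 * 2.752899 = 10425.228
V = 15124.796 - 10425.228
= 4699.568


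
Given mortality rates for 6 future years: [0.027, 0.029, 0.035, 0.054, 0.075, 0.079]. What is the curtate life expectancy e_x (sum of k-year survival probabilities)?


e_x = sum_{k=1}^{n} k_p_x
k_p_x values:
  1_p_x = 0.973
  2_p_x = 0.944783
  3_p_x = 0.911716
  4_p_x = 0.862483
  5_p_x = 0.797797
  6_p_x = 0.734771
e_x = 5.2245


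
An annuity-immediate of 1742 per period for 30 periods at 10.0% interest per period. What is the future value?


FV = PMT * ((1+i)^n - 1) / i
= 1742 * ((1.1)^30 - 1) / 0.1
= 1742 * (17.449402 - 1) / 0.1
= 286548.5875


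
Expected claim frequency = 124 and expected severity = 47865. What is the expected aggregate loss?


E[S] = E[N] * E[X]
= 124 * 47865
= 5.9353e+06


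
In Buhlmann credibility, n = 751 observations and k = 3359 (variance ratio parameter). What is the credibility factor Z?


Z = n / (n + k)
= 751 / (751 + 3359)
= 751 / 4110
= 0.1827


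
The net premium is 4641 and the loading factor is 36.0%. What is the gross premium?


Gross = net * (1 + loading)
= 4641 * (1 + 0.36)
= 4641 * 1.36
= 6311.76


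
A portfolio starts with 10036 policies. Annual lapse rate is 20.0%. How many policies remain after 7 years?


remaining = initial * (1 - lapse)^years
= 10036 * (1 - 0.2)^7
= 10036 * 0.209715
= 2104.7017


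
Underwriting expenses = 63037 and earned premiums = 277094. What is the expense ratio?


Expense ratio = expenses / premiums
= 63037 / 277094
= 0.2275


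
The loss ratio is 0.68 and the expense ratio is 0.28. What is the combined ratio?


Combined ratio = loss ratio + expense ratio
= 0.68 + 0.28
= 0.96


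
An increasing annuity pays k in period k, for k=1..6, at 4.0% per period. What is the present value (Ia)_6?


(Ia)_n = sum_{k=1}^{n} k * v^k, v = 1/(1+i)
v = 0.961538
Sum computed term by term:
(Ia)_6 = 17.7484


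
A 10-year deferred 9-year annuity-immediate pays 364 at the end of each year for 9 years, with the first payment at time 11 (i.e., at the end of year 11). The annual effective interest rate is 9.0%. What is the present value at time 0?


PV at time 10 of the 9-year annuity-immediate:
a_n = 364 * (1-(1+0.09)^(-9))/0.09 = 2182.2699
Discount back 10 years to time 0:
PV = 2182.2699 * (1+0.09)^(-10)
= 2182.2699 * 0.422411
= 921.8144


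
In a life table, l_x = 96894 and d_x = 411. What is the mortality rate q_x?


q_x = d_x / l_x
= 411 / 96894
= 0.0042


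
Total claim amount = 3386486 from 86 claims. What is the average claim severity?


severity = total / number
= 3386486 / 86
= 39377.7442


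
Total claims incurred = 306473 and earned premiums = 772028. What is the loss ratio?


Loss ratio = claims / premiums
= 306473 / 772028
= 0.397


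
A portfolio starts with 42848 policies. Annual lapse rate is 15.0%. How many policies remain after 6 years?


remaining = initial * (1 - lapse)^years
= 42848 * (1 - 0.15)^6
= 42848 * 0.37715
= 16160.1024


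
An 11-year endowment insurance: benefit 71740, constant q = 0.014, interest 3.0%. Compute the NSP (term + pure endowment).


Term component = 8705.1077
Pure endowment = 11_p_x * v^11 * benefit = 0.85634 * 0.722421 * 71740 = 44381.0901
NSP = 53086.1978


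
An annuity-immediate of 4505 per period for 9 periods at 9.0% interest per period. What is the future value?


FV = PMT * ((1+i)^n - 1) / i
= 4505 * ((1.09)^9 - 1) / 0.09
= 4505 * (2.171893 - 1) / 0.09
= 58659.7692


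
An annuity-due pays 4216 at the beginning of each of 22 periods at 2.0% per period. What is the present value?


PV_due = PMT * (1-(1+i)^(-n))/i * (1+i)
PV_immediate = 74446.3312
PV_due = 74446.3312 * 1.02
= 75935.2578


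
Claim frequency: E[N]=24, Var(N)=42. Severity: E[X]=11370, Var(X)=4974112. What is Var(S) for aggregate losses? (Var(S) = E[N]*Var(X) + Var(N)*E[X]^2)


Var(S) = E[N]*Var(X) + Var(N)*E[X]^2
= 24*4974112 + 42*11370^2
= 119378688 + 5429629800
= 5.5490e+09


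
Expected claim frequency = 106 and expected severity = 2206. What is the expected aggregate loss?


E[S] = E[N] * E[X]
= 106 * 2206
= 233836


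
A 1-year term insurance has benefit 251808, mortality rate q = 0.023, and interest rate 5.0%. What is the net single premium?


NSP = benefit * q * v
v = 1/(1+i) = 0.952381
NSP = 251808 * 0.023 * 0.952381
= 5515.7943


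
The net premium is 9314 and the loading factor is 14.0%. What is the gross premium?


Gross = net * (1 + loading)
= 9314 * (1 + 0.14)
= 9314 * 1.14
= 10617.96


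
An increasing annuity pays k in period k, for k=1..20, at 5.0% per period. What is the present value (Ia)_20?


(Ia)_n = sum_{k=1}^{n} k * v^k, v = 1/(1+i)
v = 0.952381
Sum computed term by term:
(Ia)_20 = 110.9506


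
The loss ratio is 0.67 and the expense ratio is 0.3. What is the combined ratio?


Combined ratio = loss ratio + expense ratio
= 0.67 + 0.3
= 0.97


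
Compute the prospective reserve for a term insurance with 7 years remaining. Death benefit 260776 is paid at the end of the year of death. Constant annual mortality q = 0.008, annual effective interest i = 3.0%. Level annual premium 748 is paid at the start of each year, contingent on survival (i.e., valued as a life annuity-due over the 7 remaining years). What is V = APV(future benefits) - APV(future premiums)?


v = 1/(1+i) = 0.970874
APV(future benefits) per unit = sum_{k=0}^{6} k_p_x * q * v^(k+1) = 0.048708
APV(future benefits) = 260776 * 0.048708 = 12701.8924
Life annuity-due factor ä_{x:7} = sum_{k=0}^{6} k_p_x * v^k = 6.271162
APV(future premiums) = 748 * 6.271162 = 4690.8295
V = 12701.8924 - 4690.8295
= 8011.0629


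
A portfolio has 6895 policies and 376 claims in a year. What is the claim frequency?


frequency = claims / policies
= 376 / 6895
= 0.0545


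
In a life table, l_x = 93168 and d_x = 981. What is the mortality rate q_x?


q_x = d_x / l_x
= 981 / 93168
= 0.0105


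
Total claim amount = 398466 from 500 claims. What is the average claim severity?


severity = total / number
= 398466 / 500
= 796.932


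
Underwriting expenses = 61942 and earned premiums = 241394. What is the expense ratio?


Expense ratio = expenses / premiums
= 61942 / 241394
= 0.2566


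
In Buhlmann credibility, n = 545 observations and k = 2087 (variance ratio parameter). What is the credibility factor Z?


Z = n / (n + k)
= 545 / (545 + 2087)
= 545 / 2632
= 0.2071


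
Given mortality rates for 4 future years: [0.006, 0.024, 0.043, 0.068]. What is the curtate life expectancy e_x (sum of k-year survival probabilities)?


e_x = sum_{k=1}^{n} k_p_x
k_p_x values:
  1_p_x = 0.994
  2_p_x = 0.970144
  3_p_x = 0.928428
  4_p_x = 0.865295
e_x = 3.7579


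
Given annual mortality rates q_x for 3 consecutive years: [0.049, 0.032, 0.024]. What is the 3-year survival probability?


p_k = 1 - q_k for each year
Survival = product of (1 - q_k)
= 0.951 * 0.968 * 0.976
= 0.8985


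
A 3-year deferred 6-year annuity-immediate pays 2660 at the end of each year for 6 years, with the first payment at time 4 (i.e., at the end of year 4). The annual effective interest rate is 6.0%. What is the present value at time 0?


PV at time 3 of the 6-year annuity-immediate:
a_n = 2660 * (1-(1+0.06)^(-6))/0.06 = 13080.0827
Discount back 3 years to time 0:
PV = 13080.0827 * (1+0.06)^(-3)
= 13080.0827 * 0.839619
= 10982.2897


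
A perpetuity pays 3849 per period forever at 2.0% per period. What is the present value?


PV = PMT / i
= 3849 / 0.02
= 192450.0


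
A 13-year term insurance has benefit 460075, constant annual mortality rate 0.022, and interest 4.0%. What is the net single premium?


NSP = benefit * sum_{k=0}^{n-1} k_p_x * q * v^(k+1)
With constant q=0.022, v=0.961538
Sum = 0.19525
NSP = 460075 * 0.19525
= 89829.5543


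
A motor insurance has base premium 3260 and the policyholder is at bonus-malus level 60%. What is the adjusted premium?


adjusted = base * BM_level / 100
= 3260 * 60 / 100
= 3260 * 0.6
= 1956.0


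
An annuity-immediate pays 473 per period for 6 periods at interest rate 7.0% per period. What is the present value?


PV = PMT * (1 - (1+i)^(-n)) / i
= 473 * (1 - (1+0.07)^(-6)) / 0.07
= 473 * (1 - 0.666342) / 0.07
= 473 * 4.76654
= 2254.5733


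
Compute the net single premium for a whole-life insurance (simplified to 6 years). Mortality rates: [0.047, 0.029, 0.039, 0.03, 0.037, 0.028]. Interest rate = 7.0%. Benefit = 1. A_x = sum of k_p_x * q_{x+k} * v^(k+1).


v = 0.934579
Year 0: k_p_x=1.0, q=0.047, term=0.043925
Year 1: k_p_x=0.953, q=0.029, term=0.024139
Year 2: k_p_x=0.925363, q=0.039, term=0.02946
Year 3: k_p_x=0.889274, q=0.03, term=0.020353
Year 4: k_p_x=0.862596, q=0.037, term=0.022756
Year 5: k_p_x=0.83068, q=0.028, term=0.015498
A_x = 0.1561


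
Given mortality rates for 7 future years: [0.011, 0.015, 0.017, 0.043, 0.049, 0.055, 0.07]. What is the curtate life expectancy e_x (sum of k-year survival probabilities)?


e_x = sum_{k=1}^{n} k_p_x
k_p_x values:
  1_p_x = 0.989
  2_p_x = 0.974165
  3_p_x = 0.957604
  4_p_x = 0.916427
  5_p_x = 0.871522
  6_p_x = 0.823589
  7_p_x = 0.765937
e_x = 6.2982


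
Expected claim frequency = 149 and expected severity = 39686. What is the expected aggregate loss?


E[S] = E[N] * E[X]
= 149 * 39686
= 5.9132e+06


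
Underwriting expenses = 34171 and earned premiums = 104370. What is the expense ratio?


Expense ratio = expenses / premiums
= 34171 / 104370
= 0.3274


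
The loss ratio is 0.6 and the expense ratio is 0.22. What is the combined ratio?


Combined ratio = loss ratio + expense ratio
= 0.6 + 0.22
= 0.82


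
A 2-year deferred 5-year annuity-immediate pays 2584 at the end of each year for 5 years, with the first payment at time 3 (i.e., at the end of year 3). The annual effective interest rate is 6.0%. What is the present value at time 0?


PV at time 2 of the 5-year annuity-immediate:
a_n = 2584 * (1-(1+0.06)^(-5))/0.06 = 10884.748
Discount back 2 years to time 0:
PV = 10884.748 * (1+0.06)^(-2)
= 10884.748 * 0.889996
= 9687.387


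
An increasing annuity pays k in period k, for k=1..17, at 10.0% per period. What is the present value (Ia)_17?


(Ia)_n = sum_{k=1}^{n} k * v^k, v = 1/(1+i)
v = 0.909091
Sum computed term by term:
(Ia)_17 = 54.6035


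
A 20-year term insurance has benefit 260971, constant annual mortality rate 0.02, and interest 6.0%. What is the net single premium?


NSP = benefit * sum_{k=0}^{n-1} k_p_x * q * v^(k+1)
With constant q=0.02, v=0.943396
Sum = 0.197959
NSP = 260971 * 0.197959
= 51661.6025


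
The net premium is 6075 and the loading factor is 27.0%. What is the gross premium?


Gross = net * (1 + loading)
= 6075 * (1 + 0.27)
= 6075 * 1.27
= 7715.25


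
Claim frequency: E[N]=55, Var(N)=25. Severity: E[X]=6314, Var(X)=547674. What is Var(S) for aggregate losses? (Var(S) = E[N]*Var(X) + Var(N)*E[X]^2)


Var(S) = E[N]*Var(X) + Var(N)*E[X]^2
= 55*547674 + 25*6314^2
= 30122070 + 996664900
= 1.0268e+09


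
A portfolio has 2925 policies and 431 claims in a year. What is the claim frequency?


frequency = claims / policies
= 431 / 2925
= 0.1474


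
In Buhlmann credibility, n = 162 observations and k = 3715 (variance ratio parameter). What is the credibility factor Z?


Z = n / (n + k)
= 162 / (162 + 3715)
= 162 / 3877
= 0.0418


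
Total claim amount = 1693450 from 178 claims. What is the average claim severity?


severity = total / number
= 1693450 / 178
= 9513.764


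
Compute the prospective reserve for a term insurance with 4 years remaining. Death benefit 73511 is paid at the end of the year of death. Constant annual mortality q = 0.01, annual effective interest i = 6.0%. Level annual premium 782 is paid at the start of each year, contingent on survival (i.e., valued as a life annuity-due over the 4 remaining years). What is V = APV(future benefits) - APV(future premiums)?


v = 1/(1+i) = 0.943396
APV(future benefits) per unit = sum_{k=0}^{3} k_p_x * q * v^(k+1) = 0.03416
APV(future benefits) = 73511 * 0.03416 = 2511.1146
Life annuity-due factor ä_{x:4} = sum_{k=0}^{3} k_p_x * v^k = 3.62093
APV(future premiums) = 782 * 3.62093 = 2831.5669
V = 2511.1146 - 2831.5669
= -320.4523


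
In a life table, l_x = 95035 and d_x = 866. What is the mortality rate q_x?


q_x = d_x / l_x
= 866 / 95035
= 0.0091


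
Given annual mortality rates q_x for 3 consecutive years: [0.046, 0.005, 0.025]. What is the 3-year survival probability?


p_k = 1 - q_k for each year
Survival = product of (1 - q_k)
= 0.954 * 0.995 * 0.975
= 0.9255


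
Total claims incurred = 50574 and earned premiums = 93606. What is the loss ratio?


Loss ratio = claims / premiums
= 50574 / 93606
= 0.5403


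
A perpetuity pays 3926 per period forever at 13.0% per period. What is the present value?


PV = PMT / i
= 3926 / 0.13
= 30200.0


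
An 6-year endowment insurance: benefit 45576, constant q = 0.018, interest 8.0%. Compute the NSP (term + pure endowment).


Term component = 3640.5804
Pure endowment = 6_p_x * v^6 * benefit = 0.896745 * 0.63017 * 45576 = 25755.062
NSP = 29395.6425


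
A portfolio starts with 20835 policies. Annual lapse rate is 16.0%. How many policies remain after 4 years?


remaining = initial * (1 - lapse)^years
= 20835 * (1 - 0.16)^4
= 20835 * 0.497871
= 10373.1498


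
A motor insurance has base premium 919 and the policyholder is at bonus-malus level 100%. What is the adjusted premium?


adjusted = base * BM_level / 100
= 919 * 100 / 100
= 919 * 1.0
= 919.0


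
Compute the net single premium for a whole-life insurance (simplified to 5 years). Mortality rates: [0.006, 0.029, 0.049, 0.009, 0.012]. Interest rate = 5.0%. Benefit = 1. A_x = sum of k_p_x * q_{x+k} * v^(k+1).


v = 0.952381
Year 0: k_p_x=1.0, q=0.006, term=0.005714
Year 1: k_p_x=0.994, q=0.029, term=0.026146
Year 2: k_p_x=0.965174, q=0.049, term=0.040854
Year 3: k_p_x=0.91788, q=0.009, term=0.006796
Year 4: k_p_x=0.90962, q=0.012, term=0.008553
A_x = 0.0881


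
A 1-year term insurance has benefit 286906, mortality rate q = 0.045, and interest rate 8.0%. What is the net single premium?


NSP = benefit * q * v
v = 1/(1+i) = 0.925926
NSP = 286906 * 0.045 * 0.925926
= 11954.4167


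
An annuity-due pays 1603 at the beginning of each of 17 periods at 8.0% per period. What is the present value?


PV_due = PMT * (1-(1+i)^(-n))/i * (1+i)
PV_immediate = 14621.9859
PV_due = 14621.9859 * 1.08
= 15791.7448


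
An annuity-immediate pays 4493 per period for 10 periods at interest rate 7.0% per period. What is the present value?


PV = PMT * (1 - (1+i)^(-n)) / i
= 4493 * (1 - (1+0.07)^(-10)) / 0.07
= 4493 * (1 - 0.508349) / 0.07
= 4493 * 7.023582
= 31556.9519


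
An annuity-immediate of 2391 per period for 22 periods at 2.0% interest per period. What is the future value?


FV = PMT * ((1+i)^n - 1) / i
= 2391 * ((1.02)^22 - 1) / 0.02
= 2391 * (1.54598 - 1) / 0.02
= 65271.8696


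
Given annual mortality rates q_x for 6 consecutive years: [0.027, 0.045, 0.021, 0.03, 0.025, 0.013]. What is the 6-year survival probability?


p_k = 1 - q_k for each year
Survival = product of (1 - q_k)
= 0.973 * 0.955 * 0.979 * 0.97 * 0.975 * 0.987
= 0.8492


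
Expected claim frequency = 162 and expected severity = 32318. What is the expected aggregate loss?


E[S] = E[N] * E[X]
= 162 * 32318
= 5.2355e+06


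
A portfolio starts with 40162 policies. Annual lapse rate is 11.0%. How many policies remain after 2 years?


remaining = initial * (1 - lapse)^years
= 40162 * (1 - 0.11)^2
= 40162 * 0.7921
= 31812.3202


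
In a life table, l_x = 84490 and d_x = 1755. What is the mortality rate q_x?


q_x = d_x / l_x
= 1755 / 84490
= 0.0208


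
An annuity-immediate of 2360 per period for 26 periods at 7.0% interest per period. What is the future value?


FV = PMT * ((1+i)^n - 1) / i
= 2360 * ((1.07)^26 - 1) / 0.07
= 2360 * (5.807353 - 1) / 0.07
= 162076.47


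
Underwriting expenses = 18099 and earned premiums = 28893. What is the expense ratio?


Expense ratio = expenses / premiums
= 18099 / 28893
= 0.6264


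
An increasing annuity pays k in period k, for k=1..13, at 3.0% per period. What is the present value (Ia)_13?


(Ia)_n = sum_{k=1}^{n} k * v^k, v = 1/(1+i)
v = 0.970874
Sum computed term by term:
(Ia)_13 = 70.0546


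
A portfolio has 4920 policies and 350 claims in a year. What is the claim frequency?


frequency = claims / policies
= 350 / 4920
= 0.0711


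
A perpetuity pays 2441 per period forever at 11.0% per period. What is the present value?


PV = PMT / i
= 2441 / 0.11
= 22190.9091


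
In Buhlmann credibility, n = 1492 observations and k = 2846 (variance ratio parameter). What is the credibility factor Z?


Z = n / (n + k)
= 1492 / (1492 + 2846)
= 1492 / 4338
= 0.3439


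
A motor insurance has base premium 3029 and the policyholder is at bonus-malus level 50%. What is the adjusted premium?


adjusted = base * BM_level / 100
= 3029 * 50 / 100
= 3029 * 0.5
= 1514.5


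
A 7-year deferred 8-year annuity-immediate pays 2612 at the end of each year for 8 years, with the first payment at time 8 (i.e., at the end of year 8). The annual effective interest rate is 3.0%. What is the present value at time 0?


PV at time 7 of the 8-year annuity-immediate:
a_n = 2612 * (1-(1+0.03)^(-8))/0.03 = 18335.436
Discount back 7 years to time 0:
PV = 18335.436 * (1+0.03)^(-7)
= 18335.436 * 0.813092
= 14908.3874


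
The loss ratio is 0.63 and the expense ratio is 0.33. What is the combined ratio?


Combined ratio = loss ratio + expense ratio
= 0.63 + 0.33
= 0.96


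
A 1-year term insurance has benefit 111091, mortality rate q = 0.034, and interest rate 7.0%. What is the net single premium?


NSP = benefit * q * v
v = 1/(1+i) = 0.934579
NSP = 111091 * 0.034 * 0.934579
= 3529.9944


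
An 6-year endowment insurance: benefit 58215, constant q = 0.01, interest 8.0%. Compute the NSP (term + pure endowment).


Term component = 2630.7217
Pure endowment = 6_p_x * v^6 * benefit = 0.94148 * 0.63017 * 58215 = 34538.5051
NSP = 37169.2268


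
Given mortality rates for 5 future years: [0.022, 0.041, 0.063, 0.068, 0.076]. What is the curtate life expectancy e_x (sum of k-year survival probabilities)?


e_x = sum_{k=1}^{n} k_p_x
k_p_x values:
  1_p_x = 0.978
  2_p_x = 0.937902
  3_p_x = 0.878814
  4_p_x = 0.819055
  5_p_x = 0.756807
e_x = 4.3706


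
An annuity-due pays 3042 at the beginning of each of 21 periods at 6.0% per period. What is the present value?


PV_due = PMT * (1-(1+i)^(-n))/i * (1+i)
PV_immediate = 35786.3211
PV_due = 35786.3211 * 1.06
= 37933.5003


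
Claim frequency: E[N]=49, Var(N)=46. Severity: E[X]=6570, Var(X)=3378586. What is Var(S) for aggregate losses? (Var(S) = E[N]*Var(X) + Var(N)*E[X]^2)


Var(S) = E[N]*Var(X) + Var(N)*E[X]^2
= 49*3378586 + 46*6570^2
= 165550714 + 1985585400
= 2.1511e+09


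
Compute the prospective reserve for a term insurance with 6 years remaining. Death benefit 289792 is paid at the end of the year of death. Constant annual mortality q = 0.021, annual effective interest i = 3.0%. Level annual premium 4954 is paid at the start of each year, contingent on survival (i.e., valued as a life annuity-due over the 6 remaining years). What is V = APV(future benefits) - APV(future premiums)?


v = 1/(1+i) = 0.970874
APV(future benefits) per unit = sum_{k=0}^{5} k_p_x * q * v^(k+1) = 0.108151
APV(future benefits) = 289792 * 0.108151 = 31341.1835
Life annuity-due factor ä_{x:6} = sum_{k=0}^{5} k_p_x * v^k = 5.30453
APV(future premiums) = 4954 * 5.30453 = 26278.6428
V = 31341.1835 - 26278.6428
= 5062.5407


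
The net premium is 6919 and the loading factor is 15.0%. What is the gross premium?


Gross = net * (1 + loading)
= 6919 * (1 + 0.15)
= 6919 * 1.15
= 7956.85


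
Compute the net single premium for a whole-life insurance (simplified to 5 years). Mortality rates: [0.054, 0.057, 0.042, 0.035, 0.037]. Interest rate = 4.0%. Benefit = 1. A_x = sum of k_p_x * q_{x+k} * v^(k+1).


v = 0.961538
Year 0: k_p_x=1.0, q=0.054, term=0.051923
Year 1: k_p_x=0.946, q=0.057, term=0.049854
Year 2: k_p_x=0.892078, q=0.042, term=0.033308
Year 3: k_p_x=0.854611, q=0.035, term=0.025568
Year 4: k_p_x=0.824699, q=0.037, term=0.02508
A_x = 0.1857


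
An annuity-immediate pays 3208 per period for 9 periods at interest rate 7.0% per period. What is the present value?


PV = PMT * (1 - (1+i)^(-n)) / i
= 3208 * (1 - (1+0.07)^(-9)) / 0.07
= 3208 * (1 - 0.543934) / 0.07
= 3208 * 6.515232
= 20900.8651


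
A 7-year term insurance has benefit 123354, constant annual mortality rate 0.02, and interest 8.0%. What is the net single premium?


NSP = benefit * sum_{k=0}^{n-1} k_p_x * q * v^(k+1)
With constant q=0.02, v=0.925926
Sum = 0.098691
NSP = 123354 * 0.098691
= 12173.9812


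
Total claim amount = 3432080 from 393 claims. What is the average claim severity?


severity = total / number
= 3432080 / 393
= 8733.028


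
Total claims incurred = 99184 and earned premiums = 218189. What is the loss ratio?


Loss ratio = claims / premiums
= 99184 / 218189
= 0.4546


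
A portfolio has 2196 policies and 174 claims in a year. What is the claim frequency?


frequency = claims / policies
= 174 / 2196
= 0.0792


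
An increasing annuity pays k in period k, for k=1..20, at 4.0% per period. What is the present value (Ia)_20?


(Ia)_n = sum_{k=1}^{n} k * v^k, v = 1/(1+i)
v = 0.961538
Sum computed term by term:
(Ia)_20 = 125.155


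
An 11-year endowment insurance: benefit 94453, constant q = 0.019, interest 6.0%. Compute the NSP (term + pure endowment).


Term component = 13026.2531
Pure endowment = 11_p_x * v^11 * benefit = 0.809765 * 0.526788 * 94453 = 40291.2109
NSP = 53317.464


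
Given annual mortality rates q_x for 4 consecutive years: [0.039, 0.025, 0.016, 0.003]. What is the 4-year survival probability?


p_k = 1 - q_k for each year
Survival = product of (1 - q_k)
= 0.961 * 0.975 * 0.984 * 0.997
= 0.9192


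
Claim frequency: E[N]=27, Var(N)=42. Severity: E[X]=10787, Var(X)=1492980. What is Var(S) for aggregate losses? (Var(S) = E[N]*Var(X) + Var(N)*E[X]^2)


Var(S) = E[N]*Var(X) + Var(N)*E[X]^2
= 27*1492980 + 42*10787^2
= 40310460 + 4887093498
= 4.9274e+09


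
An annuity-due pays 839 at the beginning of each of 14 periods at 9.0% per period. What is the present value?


PV_due = PMT * (1-(1+i)^(-n))/i * (1+i)
PV_immediate = 6532.5802
PV_due = 6532.5802 * 1.09
= 7120.5124


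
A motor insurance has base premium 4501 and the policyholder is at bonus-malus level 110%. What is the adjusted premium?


adjusted = base * BM_level / 100
= 4501 * 110 / 100
= 4501 * 1.1
= 4951.1


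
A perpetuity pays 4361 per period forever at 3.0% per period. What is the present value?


PV = PMT / i
= 4361 / 0.03
= 145366.6667


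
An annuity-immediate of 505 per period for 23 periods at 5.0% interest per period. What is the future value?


FV = PMT * ((1+i)^n - 1) / i
= 505 * ((1.05)^23 - 1) / 0.05
= 505 * (3.071524 - 1) / 0.05
= 20922.3899


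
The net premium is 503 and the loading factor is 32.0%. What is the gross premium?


Gross = net * (1 + loading)
= 503 * (1 + 0.32)
= 503 * 1.32
= 663.96


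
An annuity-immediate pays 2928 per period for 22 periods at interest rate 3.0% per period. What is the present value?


PV = PMT * (1 - (1+i)^(-n)) / i
= 2928 * (1 - (1+0.03)^(-22)) / 0.03
= 2928 * (1 - 0.521893) / 0.03
= 2928 * 15.936917
= 46663.2919


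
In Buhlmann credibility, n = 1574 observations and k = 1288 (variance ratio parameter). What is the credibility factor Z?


Z = n / (n + k)
= 1574 / (1574 + 1288)
= 1574 / 2862
= 0.55


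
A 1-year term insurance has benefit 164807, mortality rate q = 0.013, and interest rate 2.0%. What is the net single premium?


NSP = benefit * q * v
v = 1/(1+i) = 0.980392
NSP = 164807 * 0.013 * 0.980392
= 2100.4814


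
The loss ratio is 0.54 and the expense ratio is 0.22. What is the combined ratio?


Combined ratio = loss ratio + expense ratio
= 0.54 + 0.22
= 0.76
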